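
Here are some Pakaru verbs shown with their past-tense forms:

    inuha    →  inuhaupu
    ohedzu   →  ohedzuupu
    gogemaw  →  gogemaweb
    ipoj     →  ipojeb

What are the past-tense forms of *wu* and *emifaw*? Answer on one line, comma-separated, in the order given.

wuupu, emifaweb

Looking at the final sound of each stem: -eb when the stem ends in a consonant (*gogemaw*, *ipoj*); -upu when the stem ends in a vowel (*inuha*, *ohedzu*).
The final sound of *wu* is /u/, which is a vowel, so the suffix is -upu, giving *wuupu*.
*emifaw* — final sound /w/ (a consonant) → -eb → *emifaweb*.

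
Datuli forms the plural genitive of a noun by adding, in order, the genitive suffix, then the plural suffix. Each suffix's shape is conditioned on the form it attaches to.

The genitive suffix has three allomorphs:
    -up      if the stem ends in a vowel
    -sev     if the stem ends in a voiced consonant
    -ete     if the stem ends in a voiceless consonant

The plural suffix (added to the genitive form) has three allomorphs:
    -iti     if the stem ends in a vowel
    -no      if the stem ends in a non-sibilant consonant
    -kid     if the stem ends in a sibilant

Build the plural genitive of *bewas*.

*bewas*: final sound = /s/, a voiceless consonant → -ete → *bewasete*.
The genitive form *bewasete* — final sound /e/ (a vowel) → -iti → *bewaseteiti*.

bewaseteiti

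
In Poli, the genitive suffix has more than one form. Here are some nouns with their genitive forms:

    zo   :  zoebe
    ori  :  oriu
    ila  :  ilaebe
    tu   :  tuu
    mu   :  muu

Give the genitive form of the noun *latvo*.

latvoebe

The pattern is height harmony: -u when the last vowel of the stem is a high vowel (*ori*, *tu*, *mu*); -ebe when the last vowel of the stem is a non-high vowel (*zo*, *ila*).
Since the last vowel of *latvo* is /o/ (a non-high vowel), it takes -ebe, giving *latvoebe*.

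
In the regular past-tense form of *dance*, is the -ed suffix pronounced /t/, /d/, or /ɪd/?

The stem *dance* ends in a voiceless consonant other than /t/.
The -ed suffix is realized as /ɪd/ after /t, d/; as /t/ after other voiceless consonants; and as /d/ after other voiced sounds.
So -ed on *dance* is pronounced /t/.

/t/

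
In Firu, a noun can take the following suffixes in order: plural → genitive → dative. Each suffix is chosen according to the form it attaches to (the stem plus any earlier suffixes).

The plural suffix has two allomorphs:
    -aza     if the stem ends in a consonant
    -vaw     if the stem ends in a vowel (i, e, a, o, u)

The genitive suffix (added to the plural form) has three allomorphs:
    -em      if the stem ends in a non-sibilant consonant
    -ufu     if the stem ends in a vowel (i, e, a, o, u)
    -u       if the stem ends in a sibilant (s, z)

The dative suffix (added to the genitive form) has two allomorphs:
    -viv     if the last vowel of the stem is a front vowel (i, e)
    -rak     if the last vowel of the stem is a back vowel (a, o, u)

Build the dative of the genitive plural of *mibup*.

The final sound of *mibup* is /p/, which is a consonant, so the plural suffix is -aza, giving *mibupaza*.
The final sound of the plural form *mibupaza* is /a/, which is a vowel, so the genitive suffix is -ufu, giving *mibupazaufu*.
The last vowel of the genitive form *mibupazaufu* is /u/, which is a back vowel, so the dative suffix is -rak, giving *mibupazaufurak*.

mibupazaufurak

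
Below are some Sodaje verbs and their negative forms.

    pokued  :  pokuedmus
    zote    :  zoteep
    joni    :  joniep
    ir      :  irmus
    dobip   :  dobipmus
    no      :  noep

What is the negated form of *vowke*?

vowkeep

The suffix is conditioned by the final sound: -mus when the stem ends in a consonant (*pokued*, *ir*, *dobip*); -ep when the stem ends in a vowel (*zote*, *joni*, *no*).
The final sound of *vowke* is /e/, which is a vowel, so the suffix is -ep, giving *vowkeep*.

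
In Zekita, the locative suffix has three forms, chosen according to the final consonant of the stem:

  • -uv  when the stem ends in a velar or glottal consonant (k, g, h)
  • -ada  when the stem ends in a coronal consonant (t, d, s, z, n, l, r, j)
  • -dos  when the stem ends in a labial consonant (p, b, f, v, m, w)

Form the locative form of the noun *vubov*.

Since the final consonant of *vubov* is /v/ (labial), it takes -dos, giving *vubovdos*.

vubovdos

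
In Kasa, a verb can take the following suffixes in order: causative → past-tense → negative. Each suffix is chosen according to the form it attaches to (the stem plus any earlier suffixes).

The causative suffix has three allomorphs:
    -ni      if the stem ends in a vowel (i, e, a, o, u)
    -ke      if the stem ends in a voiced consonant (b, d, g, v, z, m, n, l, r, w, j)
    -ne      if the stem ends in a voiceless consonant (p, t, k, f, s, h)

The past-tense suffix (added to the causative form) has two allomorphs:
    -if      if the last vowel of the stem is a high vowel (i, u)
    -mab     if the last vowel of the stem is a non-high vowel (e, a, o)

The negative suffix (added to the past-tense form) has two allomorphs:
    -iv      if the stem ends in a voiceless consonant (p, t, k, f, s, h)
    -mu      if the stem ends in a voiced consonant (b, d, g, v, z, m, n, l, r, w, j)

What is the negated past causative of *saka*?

sakaniifiv

Since the final sound of *saka* is /a/ (a vowel), it takes -ni, giving *sakani*.
Since the last vowel of the causative form *sakani* is /i/ (a high vowel), it takes -if, giving *sakaniif*.
The past-tense form *sakaniif*: final consonant = /f/, voiceless → -iv → *sakaniifiv*.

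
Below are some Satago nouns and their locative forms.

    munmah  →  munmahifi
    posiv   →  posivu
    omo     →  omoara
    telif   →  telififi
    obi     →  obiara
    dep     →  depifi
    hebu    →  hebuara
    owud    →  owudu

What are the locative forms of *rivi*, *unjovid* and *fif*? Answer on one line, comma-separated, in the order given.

The alternation tracks the final sound of the stem — -ifi when the stem ends in a voiceless consonant (*munmah*, *telif*, *dep*); -u when the stem ends in a voiced consonant (*posiv*, *owud*); -ara when the stem ends in a vowel (*omo*, *obi*, *hebu*).
Since the final sound of *rivi* is /i/ (a vowel), it takes -ara, giving *riviara*.
*unjovid*: final sound = /d/, a voiced consonant → -u → *unjovidu*.
The final sound of *fif* is /f/, which is a voiceless consonant, so the suffix is -ifi, giving *fififi*.

riviara, unjovidu, fififi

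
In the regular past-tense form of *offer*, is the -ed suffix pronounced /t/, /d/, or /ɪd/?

/d/

The stem *offer* ends in a voiced sound other than /d/.
The -ed suffix is realized as /ɪd/ after /t, d/; as /t/ after other voiceless consonants; and as /d/ after other voiced sounds.
So -ed on *offer* is pronounced /d/.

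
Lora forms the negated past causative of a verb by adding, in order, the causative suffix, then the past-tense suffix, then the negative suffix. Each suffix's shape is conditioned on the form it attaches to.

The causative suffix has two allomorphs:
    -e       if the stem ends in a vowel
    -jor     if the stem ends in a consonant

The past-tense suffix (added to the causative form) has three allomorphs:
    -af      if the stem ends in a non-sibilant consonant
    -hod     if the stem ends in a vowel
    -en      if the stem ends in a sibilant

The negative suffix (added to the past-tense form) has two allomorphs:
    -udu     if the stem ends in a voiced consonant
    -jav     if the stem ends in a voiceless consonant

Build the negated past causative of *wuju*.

wujuehodudu

*wuju* — final sound /u/ (a vowel) → -e → *wujue*.
The causative form *wujue*: final sound = /e/, a vowel → -hod → *wujuehod*.
Since the final consonant of the past-tense form *wujuehod* is /d/ (voiced), it takes -udu, giving *wujuehodudu*.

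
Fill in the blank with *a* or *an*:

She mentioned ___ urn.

an

The indefinite article is chosen by the initial *sound* of the following word, not its spelling.
*urn* begins with the sound /ɜr/ (u pronounced /ɜr/) — a vowel sound.
So the article is *an*: She mentioned an urn.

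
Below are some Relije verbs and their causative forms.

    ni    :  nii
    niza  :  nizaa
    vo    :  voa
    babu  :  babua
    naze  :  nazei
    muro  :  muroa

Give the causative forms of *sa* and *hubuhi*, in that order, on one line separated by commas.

saa, hubuhii

Looking at the last vowel of each stem: -i when the last vowel of the stem is a front vowel (*ni*, *naze*); -a when the last vowel of the stem is a back vowel (*niza*, *vo*, *babu*, *muro*).
The last vowel of *sa* is /a/, which is a back vowel, so the suffix is -a, giving *saa*.
*hubuhi*: last vowel = /i/, a front vowel → -i → *hubuhii*.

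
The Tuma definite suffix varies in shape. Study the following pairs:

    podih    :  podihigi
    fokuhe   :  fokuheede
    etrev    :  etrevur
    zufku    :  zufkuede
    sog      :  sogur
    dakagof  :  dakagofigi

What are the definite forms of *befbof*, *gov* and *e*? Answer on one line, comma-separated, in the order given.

The pattern is voicing of the final sound: -igi when the stem ends in a voiceless consonant (*podih*, *dakagof*); -ur when the stem ends in a voiced consonant (*etrev*, *sog*); -ede when the stem ends in a vowel (*fokuhe*, *zufku*).
*befbof* — final sound /f/ (a voiceless consonant) → -igi → *befbofigi*.
*gov* — final sound /v/ (a voiced consonant) → -ur → *govur*.
The final sound of *e* is /e/, which is a vowel, so the suffix is -ede, giving *eede*.

befbofigi, govur, eede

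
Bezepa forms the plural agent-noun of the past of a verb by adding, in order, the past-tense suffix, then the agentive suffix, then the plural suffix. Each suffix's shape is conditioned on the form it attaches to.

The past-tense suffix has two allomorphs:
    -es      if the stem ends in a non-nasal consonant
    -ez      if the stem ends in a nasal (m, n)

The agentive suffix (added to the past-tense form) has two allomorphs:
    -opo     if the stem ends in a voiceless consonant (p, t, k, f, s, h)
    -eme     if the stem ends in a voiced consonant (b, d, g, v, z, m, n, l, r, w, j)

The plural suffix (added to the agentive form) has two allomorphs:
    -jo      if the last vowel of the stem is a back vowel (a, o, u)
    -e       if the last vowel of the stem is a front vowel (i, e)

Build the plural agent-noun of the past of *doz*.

dozesopojo

*doz* — final consonant /z/ (non-nasal) → -es → *dozes*.
Since the final consonant of the past-tense form *dozes* is /s/ (voiceless), it takes -opo, giving *dozesopo*.
The agentive form *dozesopo* — last vowel /o/ (a back vowel) → -jo → *dozesopojo*.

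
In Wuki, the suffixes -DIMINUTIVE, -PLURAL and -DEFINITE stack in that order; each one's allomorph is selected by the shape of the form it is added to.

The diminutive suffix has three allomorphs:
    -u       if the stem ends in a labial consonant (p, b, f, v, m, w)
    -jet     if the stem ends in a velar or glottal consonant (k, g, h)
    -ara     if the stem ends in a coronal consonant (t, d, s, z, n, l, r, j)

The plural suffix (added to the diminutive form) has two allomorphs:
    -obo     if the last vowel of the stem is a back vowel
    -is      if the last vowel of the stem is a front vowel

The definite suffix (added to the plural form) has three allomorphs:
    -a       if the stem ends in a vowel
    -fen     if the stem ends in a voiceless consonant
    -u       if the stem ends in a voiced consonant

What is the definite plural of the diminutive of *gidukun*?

gidukunaraoboa

The final consonant of *gidukun* is /n/, which is coronal, so the diminutive suffix is -ara, giving *gidukunara*.
The last vowel of the diminutive form *gidukunara* is /a/, which is a back vowel, so the plural suffix is -obo, giving *gidukunaraobo*.
Since the final sound of the plural form *gidukunaraobo* is /o/ (a vowel), it takes -a, giving *gidukunaraoboa*.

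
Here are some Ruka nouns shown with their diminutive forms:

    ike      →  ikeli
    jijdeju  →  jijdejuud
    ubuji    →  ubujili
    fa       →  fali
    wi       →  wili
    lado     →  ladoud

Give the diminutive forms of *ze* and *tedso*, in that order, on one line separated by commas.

The alternation tracks the last vowel of the stem — -ud when the last vowel of the stem is a rounded vowel (*jijdeju*, *lado*); -li when the last vowel of the stem is an unrounded vowel (*ike*, *ubuji*, *fa*, *wi*).
*ze*: last vowel = /e/, an unrounded vowel → -li → *zeli*.
The last vowel of *tedso* is /o/, which is a rounded vowel, so the suffix is -ud, giving *tedsoud*.

zeli, tedsoud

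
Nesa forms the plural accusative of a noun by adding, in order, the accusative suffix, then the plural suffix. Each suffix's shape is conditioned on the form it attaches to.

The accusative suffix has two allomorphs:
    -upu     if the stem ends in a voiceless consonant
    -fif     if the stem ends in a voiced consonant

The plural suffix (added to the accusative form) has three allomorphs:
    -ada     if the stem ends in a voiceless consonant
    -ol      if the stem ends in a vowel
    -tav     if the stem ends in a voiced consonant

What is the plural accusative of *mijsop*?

mijsopupuol

Since the final consonant of *mijsop* is /p/ (voiceless), it takes -upu, giving *mijsopupu*.
Since the final sound of the accusative form *mijsopupu* is /u/ (a vowel), it takes -ol, giving *mijsopupuol*.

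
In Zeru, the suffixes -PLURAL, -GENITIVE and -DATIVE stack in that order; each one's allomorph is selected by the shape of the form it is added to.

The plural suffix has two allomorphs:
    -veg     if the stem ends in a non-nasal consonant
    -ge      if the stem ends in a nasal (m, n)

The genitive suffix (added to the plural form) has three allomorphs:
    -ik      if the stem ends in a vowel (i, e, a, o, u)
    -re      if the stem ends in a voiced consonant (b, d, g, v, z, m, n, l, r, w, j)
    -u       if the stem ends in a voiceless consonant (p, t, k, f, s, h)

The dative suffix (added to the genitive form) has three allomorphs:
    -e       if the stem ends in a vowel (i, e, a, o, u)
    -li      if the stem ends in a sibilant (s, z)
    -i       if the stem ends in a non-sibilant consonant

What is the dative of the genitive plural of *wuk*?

wukvegree

The final consonant of *wuk* is /k/, which is non-nasal, so the plural suffix is -veg, giving *wukveg*.
Since the final sound of the plural form *wukveg* is /g/ (a voiced consonant), it takes -re, giving *wukvegre*.
The genitive form *wukvegre*: final sound = /e/, a vowel → -e → *wukvegree*.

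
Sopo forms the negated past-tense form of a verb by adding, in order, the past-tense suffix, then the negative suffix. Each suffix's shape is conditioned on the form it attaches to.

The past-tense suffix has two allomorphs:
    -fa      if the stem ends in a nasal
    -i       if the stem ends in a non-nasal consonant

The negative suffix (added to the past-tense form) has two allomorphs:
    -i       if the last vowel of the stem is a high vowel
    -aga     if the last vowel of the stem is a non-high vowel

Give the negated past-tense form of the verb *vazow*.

vazowii

Since the final consonant of *vazow* is /w/ (non-nasal), it takes -i, giving *vazowi*.
Since the last vowel of the past-tense form *vazowi* is /i/ (a high vowel), it takes -i, giving *vazowii*.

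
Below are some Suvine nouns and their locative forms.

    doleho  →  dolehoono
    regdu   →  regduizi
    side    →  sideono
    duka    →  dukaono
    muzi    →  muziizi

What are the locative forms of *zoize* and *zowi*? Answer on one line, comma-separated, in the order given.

zoizeono, zowiizi

The alternation tracks the last vowel of the stem — -izi when the last vowel of the stem is a high vowel (*regdu*, *muzi*); -ono when the last vowel of the stem is a non-high vowel (*doleho*, *side*, *duka*).
*zoize*: last vowel = /e/, a non-high vowel → -ono → *zoizeono*.
*zowi* — last vowel /i/ (a high vowel) → -izi → *zowiizi*.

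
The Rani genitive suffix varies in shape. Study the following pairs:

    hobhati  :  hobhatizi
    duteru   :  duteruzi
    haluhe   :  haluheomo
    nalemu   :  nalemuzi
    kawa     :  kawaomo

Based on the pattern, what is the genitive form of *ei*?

eizi

The suffix is conditioned by the last vowel: -zi when the last vowel of the stem is a high vowel (*hobhati*, *duteru*, *nalemu*); -omo when the last vowel of the stem is a non-high vowel (*haluhe*, *kawa*).
The last vowel of *ei* is /i/, which is a high vowel, so the suffix is -zi, giving *eizi*.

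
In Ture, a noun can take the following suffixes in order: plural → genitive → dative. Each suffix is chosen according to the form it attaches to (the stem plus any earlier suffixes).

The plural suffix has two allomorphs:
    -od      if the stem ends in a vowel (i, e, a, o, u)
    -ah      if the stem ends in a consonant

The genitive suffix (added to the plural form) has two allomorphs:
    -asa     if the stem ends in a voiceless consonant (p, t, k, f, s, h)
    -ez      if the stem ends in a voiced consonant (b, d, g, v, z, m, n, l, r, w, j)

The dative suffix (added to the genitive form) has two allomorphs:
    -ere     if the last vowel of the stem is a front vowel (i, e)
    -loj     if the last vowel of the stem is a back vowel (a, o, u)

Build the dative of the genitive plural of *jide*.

jideodezere

*jide* — final sound /e/ (a vowel) → -od → *jideod*.
Since the final consonant of the plural form *jideod* is /d/ (voiced), it takes -ez, giving *jideodez*.
The genitive form *jideodez* — last vowel /e/ (a front vowel) → -ere → *jideodezere*.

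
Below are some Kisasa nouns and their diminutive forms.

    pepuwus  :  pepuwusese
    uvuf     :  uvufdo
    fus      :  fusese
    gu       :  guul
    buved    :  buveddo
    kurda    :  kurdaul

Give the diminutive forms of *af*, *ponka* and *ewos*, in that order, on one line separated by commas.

afdo, ponkaul, ewosese

Looking at the final sound of each stem: -ese when the stem ends in a sibilant (*pepuwus*, *fus*); -do when the stem ends in a non-sibilant consonant (*uvuf*, *buved*); -ul when the stem ends in a vowel (*gu*, *kurda*).
Since the final sound of *af* is /f/ (a non-sibilant consonant), it takes -do, giving *afdo*.
The final sound of *ponka* is /a/, which is a vowel, so the suffix is -ul, giving *ponkaul*.
The final sound of *ewos* is /s/, which is a sibilant, so the suffix is -ese, giving *ewosese*.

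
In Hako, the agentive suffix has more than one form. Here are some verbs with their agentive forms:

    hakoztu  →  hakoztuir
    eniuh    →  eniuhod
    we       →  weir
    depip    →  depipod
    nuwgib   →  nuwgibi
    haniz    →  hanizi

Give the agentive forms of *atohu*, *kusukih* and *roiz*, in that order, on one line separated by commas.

atohuir, kusukihod, roizi

Looking at the final sound of each stem: -od when the stem ends in a voiceless consonant (*eniuh*, *depip*); -i when the stem ends in a voiced consonant (*nuwgib*, *haniz*); -ir when the stem ends in a vowel (*hakoztu*, *we*).
The final sound of *atohu* is /u/, which is a vowel, so the suffix is -ir, giving *atohuir*.
Since the final sound of *kusukih* is /h/ (a voiceless consonant), it takes -od, giving *kusukihod*.
Since the final sound of *roiz* is /z/ (a voiced consonant), it takes -i, giving *roizi*.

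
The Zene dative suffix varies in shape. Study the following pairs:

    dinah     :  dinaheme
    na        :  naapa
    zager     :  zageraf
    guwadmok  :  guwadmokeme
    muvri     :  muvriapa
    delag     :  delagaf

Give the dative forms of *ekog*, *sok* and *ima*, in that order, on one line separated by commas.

The suffix is conditioned by the final sound: -eme when the stem ends in a voiceless consonant (*dinah*, *guwadmok*); -af when the stem ends in a voiced consonant (*zager*, *delag*); -apa when the stem ends in a vowel (*na*, *muvri*).
Since the final sound of *ekog* is /g/ (a voiced consonant), it takes -af, giving *ekogaf*.
Since the final sound of *sok* is /k/ (a voiceless consonant), it takes -eme, giving *sokeme*.
The final sound of *ima* is /a/, which is a vowel, so the suffix is -apa, giving *imaapa*.

ekogaf, sokeme, imaapa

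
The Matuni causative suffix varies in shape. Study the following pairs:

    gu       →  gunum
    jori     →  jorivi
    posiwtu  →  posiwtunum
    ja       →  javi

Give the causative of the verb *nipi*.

The alternation tracks the last vowel of the stem — -num when the last vowel of the stem is a rounded vowel (*gu*, *posiwtu*); -vi when the last vowel of the stem is an unrounded vowel (*jori*, *ja*).
The last vowel of *nipi* is /i/, which is an unrounded vowel, so the suffix is -vi, giving *nipivi*.

nipivi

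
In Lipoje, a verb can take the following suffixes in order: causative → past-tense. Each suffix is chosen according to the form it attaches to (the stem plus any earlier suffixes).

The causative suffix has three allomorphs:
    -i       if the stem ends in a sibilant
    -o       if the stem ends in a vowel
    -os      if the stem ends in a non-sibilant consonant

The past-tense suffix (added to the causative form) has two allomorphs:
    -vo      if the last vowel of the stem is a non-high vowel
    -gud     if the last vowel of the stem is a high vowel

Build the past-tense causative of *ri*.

riovo

The final sound of *ri* is /i/, which is a vowel, so the causative suffix is -o, giving *rio*.
Since the last vowel of the causative form *rio* is /o/ (a non-high vowel), it takes -vo, giving *riovo*.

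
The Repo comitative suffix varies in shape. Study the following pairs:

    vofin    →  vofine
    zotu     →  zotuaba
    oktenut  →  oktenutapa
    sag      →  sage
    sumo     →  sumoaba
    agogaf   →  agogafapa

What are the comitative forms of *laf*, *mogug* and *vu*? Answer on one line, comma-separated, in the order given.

lafapa, moguge, vuaba

The suffix is conditioned by the final sound: -apa when the stem ends in a voiceless consonant (*oktenut*, *agogaf*); -e when the stem ends in a voiced consonant (*vofin*, *sag*); -aba when the stem ends in a vowel (*zotu*, *sumo*).
The final sound of *laf* is /f/, which is a voiceless consonant, so the suffix is -apa, giving *lafapa*.
The final sound of *mogug* is /g/, which is a voiced consonant, so the suffix is -e, giving *moguge*.
*vu*: final sound = /u/, a vowel → -aba → *vuaba*.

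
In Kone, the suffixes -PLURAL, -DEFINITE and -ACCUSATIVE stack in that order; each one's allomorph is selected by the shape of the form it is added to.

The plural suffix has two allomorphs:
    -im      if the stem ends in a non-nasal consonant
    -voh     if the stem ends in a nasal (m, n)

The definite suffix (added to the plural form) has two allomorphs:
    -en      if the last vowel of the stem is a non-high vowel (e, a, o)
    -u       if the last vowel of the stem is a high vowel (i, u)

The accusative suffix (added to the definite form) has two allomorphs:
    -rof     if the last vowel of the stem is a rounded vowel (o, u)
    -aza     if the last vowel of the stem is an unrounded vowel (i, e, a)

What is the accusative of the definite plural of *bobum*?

bobumvohenaza

Since the final consonant of *bobum* is /m/ (a nasal), it takes -voh, giving *bobumvoh*.
Since the last vowel of the plural form *bobumvoh* is /o/ (a non-high vowel), it takes -en, giving *bobumvohen*.
Since the last vowel of the definite form *bobumvohen* is /e/ (an unrounded vowel), it takes -aza, giving *bobumvohenaza*.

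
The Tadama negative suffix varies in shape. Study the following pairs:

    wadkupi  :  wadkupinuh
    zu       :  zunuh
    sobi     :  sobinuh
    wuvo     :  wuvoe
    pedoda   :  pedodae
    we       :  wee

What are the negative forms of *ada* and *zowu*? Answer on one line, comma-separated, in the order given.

The suffix is conditioned by the last vowel: -nuh when the last vowel of the stem is a high vowel (*wadkupi*, *zu*, *sobi*); -e when the last vowel of the stem is a non-high vowel (*wuvo*, *pedoda*, *we*).
*ada*: last vowel = /a/, a non-high vowel → -e → *adae*.
*zowu* — last vowel /u/ (a high vowel) → -nuh → *zowunuh*.

adae, zowunuh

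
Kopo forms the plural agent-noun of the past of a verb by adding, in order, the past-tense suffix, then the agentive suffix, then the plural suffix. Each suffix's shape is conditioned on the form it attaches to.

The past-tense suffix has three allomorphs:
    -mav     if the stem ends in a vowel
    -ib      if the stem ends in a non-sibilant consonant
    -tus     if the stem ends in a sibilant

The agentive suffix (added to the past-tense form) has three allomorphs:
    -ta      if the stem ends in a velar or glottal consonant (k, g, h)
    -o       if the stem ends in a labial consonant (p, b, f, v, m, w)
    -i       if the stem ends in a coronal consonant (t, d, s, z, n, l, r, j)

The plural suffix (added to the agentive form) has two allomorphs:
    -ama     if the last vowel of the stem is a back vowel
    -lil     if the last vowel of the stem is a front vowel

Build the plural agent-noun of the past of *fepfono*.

Since the final sound of *fepfono* is /o/ (a vowel), it takes -mav, giving *fepfonomav*.
The final consonant of the past-tense form *fepfonomav* is /v/, which is labial, so the agentive suffix is -o, giving *fepfonomavo*.
The agentive form *fepfonomavo* — last vowel /o/ (a back vowel) → -ama → *fepfonomavoama*.

fepfonomavoama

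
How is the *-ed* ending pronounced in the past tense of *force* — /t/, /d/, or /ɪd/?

/t/

The stem *force* ends in a voiceless consonant other than /t/.
The -ed suffix is realized as /ɪd/ after /t, d/; as /t/ after other voiceless consonants; and as /d/ after other voiced sounds.
So -ed on *force* is pronounced /t/.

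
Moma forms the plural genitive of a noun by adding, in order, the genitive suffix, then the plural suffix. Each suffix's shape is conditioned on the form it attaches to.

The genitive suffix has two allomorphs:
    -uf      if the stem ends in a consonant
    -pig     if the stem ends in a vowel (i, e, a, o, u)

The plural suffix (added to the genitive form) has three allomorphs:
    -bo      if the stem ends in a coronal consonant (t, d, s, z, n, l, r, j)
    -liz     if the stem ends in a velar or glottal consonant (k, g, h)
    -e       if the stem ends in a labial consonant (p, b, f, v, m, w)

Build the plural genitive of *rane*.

ranepigliz

*rane* — final sound /e/ (a vowel) → -pig → *ranepig*.
The genitive form *ranepig* — final consonant /g/ (velar/glottal) → -liz → *ranepigliz*.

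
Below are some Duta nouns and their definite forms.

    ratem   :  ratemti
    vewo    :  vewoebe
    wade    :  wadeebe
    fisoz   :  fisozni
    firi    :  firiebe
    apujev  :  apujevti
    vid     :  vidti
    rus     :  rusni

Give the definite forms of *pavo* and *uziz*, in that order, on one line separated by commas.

pavoebe, uzizni

The pattern is sibilance of the final sound: -ni when the stem ends in a sibilant (*fisoz*, *rus*); -ti when the stem ends in a non-sibilant consonant (*ratem*, *apujev*, *vid*); -ebe when the stem ends in a vowel (*vewo*, *wade*, *firi*).
*pavo* — final sound /o/ (a vowel) → -ebe → *pavoebe*.
*uziz*: final sound = /z/, a sibilant → -ni → *uzizni*.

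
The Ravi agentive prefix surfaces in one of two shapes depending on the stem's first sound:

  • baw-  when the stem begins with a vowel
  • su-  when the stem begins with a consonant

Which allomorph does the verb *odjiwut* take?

baw-

Since the first sound of *odjiwut* is /o/ (a vowel), it takes baw-.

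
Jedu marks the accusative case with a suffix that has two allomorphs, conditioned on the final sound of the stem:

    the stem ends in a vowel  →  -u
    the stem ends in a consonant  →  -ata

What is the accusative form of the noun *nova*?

Since the final sound of *nova* is /a/ (a vowel), it takes -u, giving *novau*.

novau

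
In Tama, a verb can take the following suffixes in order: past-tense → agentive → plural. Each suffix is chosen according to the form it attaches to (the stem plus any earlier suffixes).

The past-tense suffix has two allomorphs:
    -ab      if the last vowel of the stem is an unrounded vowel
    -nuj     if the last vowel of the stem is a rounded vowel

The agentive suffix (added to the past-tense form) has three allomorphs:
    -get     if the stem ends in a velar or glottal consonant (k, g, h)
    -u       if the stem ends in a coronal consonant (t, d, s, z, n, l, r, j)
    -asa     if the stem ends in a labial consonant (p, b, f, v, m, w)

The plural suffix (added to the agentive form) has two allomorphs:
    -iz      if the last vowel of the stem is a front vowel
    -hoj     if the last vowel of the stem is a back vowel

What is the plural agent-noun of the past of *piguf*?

pigufnujuhoj

The last vowel of *piguf* is /u/, which is a rounded vowel, so the past-tense suffix is -nuj, giving *pigufnuj*.
Since the final consonant of the past-tense form *pigufnuj* is /j/ (coronal), it takes -u, giving *pigufnuju*.
Since the last vowel of the agentive form *pigufnuju* is /u/ (a back vowel), it takes -hoj, giving *pigufnujuhoj*.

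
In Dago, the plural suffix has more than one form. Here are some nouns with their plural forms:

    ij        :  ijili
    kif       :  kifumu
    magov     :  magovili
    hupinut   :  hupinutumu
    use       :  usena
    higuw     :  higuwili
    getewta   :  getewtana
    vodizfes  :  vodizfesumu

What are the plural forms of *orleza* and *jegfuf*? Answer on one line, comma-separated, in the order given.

The pattern is voicing of the final sound: -umu when the stem ends in a voiceless consonant (*kif*, *hupinut*, *vodizfes*); -ili when the stem ends in a voiced consonant (*ij*, *magov*, *higuw*); -na when the stem ends in a vowel (*use*, *getewta*).
The final sound of *orleza* is /a/, which is a vowel, so the suffix is -na, giving *orlezana*.
*jegfuf*: final sound = /f/, a voiceless consonant → -umu → *jegfufumu*.

orlezana, jegfufumu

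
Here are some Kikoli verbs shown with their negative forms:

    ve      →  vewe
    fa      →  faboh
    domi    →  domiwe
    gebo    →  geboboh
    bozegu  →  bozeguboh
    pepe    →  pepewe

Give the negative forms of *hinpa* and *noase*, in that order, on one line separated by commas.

hinpaboh, noasewe

Looking at the last vowel of each stem: -we when the last vowel of the stem is a front vowel (*ve*, *domi*, *pepe*); -boh when the last vowel of the stem is a back vowel (*fa*, *gebo*, *bozegu*).
The last vowel of *hinpa* is /a/, which is a back vowel, so the suffix is -boh, giving *hinpaboh*.
The last vowel of *noase* is /e/, which is a front vowel, so the suffix is -we, giving *noasewe*.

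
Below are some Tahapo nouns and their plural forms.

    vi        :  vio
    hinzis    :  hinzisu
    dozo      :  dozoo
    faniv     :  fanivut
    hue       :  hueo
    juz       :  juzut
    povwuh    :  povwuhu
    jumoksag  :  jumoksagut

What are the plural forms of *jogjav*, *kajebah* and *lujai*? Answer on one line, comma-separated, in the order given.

jogjavut, kajebahu, lujaio

Looking at the final sound of each stem: -u when the stem ends in a voiceless consonant (*hinzis*, *povwuh*); -ut when the stem ends in a voiced consonant (*faniv*, *juz*, *jumoksag*); -o when the stem ends in a vowel (*vi*, *dozo*, *hue*).
The final sound of *jogjav* is /v/, which is a voiced consonant, so the suffix is -ut, giving *jogjavut*.
Since the final sound of *kajebah* is /h/ (a voiceless consonant), it takes -u, giving *kajebahu*.
The final sound of *lujai* is /i/, which is a vowel, so the suffix is -o, giving *lujaio*.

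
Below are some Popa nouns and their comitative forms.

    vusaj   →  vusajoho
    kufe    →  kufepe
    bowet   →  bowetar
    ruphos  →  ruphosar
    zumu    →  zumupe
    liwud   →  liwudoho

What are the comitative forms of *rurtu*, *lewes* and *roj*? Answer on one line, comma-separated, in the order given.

rurtupe, lewesar, rojoho

Looking at the final sound of each stem: -ar when the stem ends in a voiceless consonant (*bowet*, *ruphos*); -oho when the stem ends in a voiced consonant (*vusaj*, *liwud*); -pe when the stem ends in a vowel (*kufe*, *zumu*).
*rurtu* — final sound /u/ (a vowel) → -pe → *rurtupe*.
*lewes*: final sound = /s/, a voiceless consonant → -ar → *lewesar*.
*roj* — final sound /j/ (a voiced consonant) → -oho → *rojoho*.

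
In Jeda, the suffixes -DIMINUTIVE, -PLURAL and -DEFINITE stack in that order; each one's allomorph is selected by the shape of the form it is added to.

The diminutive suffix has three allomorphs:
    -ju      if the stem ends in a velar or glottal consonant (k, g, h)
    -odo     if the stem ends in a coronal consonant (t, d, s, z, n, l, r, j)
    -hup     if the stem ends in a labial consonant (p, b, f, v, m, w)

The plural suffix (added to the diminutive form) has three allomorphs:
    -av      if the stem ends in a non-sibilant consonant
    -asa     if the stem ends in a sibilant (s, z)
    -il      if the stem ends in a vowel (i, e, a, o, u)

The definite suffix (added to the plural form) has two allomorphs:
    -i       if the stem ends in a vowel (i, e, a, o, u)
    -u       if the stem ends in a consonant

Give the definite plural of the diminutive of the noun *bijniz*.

*bijniz* — final consonant /z/ (coronal) → -odo → *bijnizodo*.
The final sound of the diminutive form *bijnizodo* is /o/, which is a vowel, so the plural suffix is -il, giving *bijnizodoil*.
The final sound of the plural form *bijnizodoil* is /l/, which is a consonant, so the definite suffix is -u, giving *bijnizodoilu*.

bijnizodoilu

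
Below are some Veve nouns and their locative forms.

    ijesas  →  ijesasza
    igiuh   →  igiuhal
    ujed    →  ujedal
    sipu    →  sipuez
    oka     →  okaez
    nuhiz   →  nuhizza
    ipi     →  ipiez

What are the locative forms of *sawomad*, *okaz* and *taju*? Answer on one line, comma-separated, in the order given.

The pattern is sibilance of the final sound: -za when the stem ends in a sibilant (*ijesas*, *nuhiz*); -al when the stem ends in a non-sibilant consonant (*igiuh*, *ujed*); -ez when the stem ends in a vowel (*sipu*, *oka*, *ipi*).
*sawomad*: final sound = /d/, a non-sibilant consonant → -al → *sawomadal*.
*okaz*: final sound = /z/, a sibilant → -za → *okazza*.
*taju* — final sound /u/ (a vowel) → -ez → *tajuez*.

sawomadal, okazza, tajuez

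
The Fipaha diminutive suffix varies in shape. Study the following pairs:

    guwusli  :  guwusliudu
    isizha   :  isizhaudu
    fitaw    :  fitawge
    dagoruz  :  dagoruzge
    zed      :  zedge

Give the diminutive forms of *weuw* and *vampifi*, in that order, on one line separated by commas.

The alternation tracks the final sound of the stem — -ge when the stem ends in a consonant (*fitaw*, *dagoruz*, *zed*); -udu when the stem ends in a vowel (*guwusli*, *isizha*).
The final sound of *weuw* is /w/, which is a consonant, so the suffix is -ge, giving *weuwge*.
*vampifi*: final sound = /i/, a vowel → -udu → *vampifiudu*.

weuwge, vampifiudu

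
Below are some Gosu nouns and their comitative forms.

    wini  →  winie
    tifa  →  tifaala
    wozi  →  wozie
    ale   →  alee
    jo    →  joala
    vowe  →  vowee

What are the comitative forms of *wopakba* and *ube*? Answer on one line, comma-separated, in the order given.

The alternation tracks the last vowel of the stem — -e when the last vowel of the stem is a front vowel (*wini*, *wozi*, *ale*, *vowe*); -ala when the last vowel of the stem is a back vowel (*tifa*, *jo*).
The last vowel of *wopakba* is /a/, which is a back vowel, so the suffix is -ala, giving *wopakbaala*.
*ube* — last vowel /e/ (a front vowel) → -e → *ubee*.

wopakbaala, ubee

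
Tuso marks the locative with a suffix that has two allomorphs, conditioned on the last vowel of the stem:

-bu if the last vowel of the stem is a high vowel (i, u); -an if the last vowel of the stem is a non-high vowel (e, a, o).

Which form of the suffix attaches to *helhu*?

-bu

The last vowel of *helhu* is /u/, which is a high vowel, so the suffix is -bu.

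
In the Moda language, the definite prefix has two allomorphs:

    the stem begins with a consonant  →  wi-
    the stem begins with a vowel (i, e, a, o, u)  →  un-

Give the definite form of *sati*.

Since the first sound of *sati* is /s/ (a consonant), it takes wi-, giving *wisati*.

wisati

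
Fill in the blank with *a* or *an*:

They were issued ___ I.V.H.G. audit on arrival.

an

The indefinite article is chosen by the initial *sound* of the following word, not its spelling.
The initialism *I.V.H.G.* is read letter by letter; the first letter, I, is pronounced /aɪ/, which begins with a vowel sound.
So the article is *an*: They were issued an I.V.H.G. audit on arrival.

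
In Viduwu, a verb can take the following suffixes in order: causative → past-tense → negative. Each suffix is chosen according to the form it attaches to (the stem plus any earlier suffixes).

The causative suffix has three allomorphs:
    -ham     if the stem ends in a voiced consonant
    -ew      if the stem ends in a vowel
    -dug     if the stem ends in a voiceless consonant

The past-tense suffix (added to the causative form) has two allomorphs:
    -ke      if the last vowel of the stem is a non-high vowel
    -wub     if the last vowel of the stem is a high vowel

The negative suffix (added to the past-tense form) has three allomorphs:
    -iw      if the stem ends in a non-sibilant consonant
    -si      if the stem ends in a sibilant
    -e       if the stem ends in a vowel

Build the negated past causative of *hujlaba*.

hujlabaewkee

*hujlaba*: final sound = /a/, a vowel → -ew → *hujlabaew*.
Since the last vowel of the causative form *hujlabaew* is /e/ (a non-high vowel), it takes -ke, giving *hujlabaewke*.
Since the final sound of the past-tense form *hujlabaewke* is /e/ (a vowel), it takes -e, giving *hujlabaewkee*.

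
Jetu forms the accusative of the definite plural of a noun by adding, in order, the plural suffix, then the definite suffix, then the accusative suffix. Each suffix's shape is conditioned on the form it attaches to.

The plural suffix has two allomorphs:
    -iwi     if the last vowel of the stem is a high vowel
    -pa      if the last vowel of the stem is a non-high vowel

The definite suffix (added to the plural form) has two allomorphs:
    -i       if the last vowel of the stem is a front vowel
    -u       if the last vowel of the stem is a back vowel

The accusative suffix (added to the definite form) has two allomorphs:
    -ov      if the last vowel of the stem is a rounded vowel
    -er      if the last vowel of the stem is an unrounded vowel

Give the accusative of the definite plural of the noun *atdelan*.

The last vowel of *atdelan* is /a/, which is a non-high vowel, so the plural suffix is -pa, giving *atdelanpa*.
The plural form *atdelanpa* — last vowel /a/ (a back vowel) → -u → *atdelanpau*.
Since the last vowel of the definite form *atdelanpau* is /u/ (a rounded vowel), it takes -ov, giving *atdelanpauov*.

atdelanpauov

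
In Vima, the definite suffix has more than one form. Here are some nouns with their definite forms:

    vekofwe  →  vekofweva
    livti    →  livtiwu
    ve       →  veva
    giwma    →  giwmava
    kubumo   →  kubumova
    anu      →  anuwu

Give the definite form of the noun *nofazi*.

The pattern is height harmony: -wu when the last vowel of the stem is a high vowel (*livti*, *anu*); -va when the last vowel of the stem is a non-high vowel (*vekofwe*, *ve*, *giwma*, *kubumo*).
Since the last vowel of *nofazi* is /i/ (a high vowel), it takes -wu, giving *nofaziwu*.

nofaziwu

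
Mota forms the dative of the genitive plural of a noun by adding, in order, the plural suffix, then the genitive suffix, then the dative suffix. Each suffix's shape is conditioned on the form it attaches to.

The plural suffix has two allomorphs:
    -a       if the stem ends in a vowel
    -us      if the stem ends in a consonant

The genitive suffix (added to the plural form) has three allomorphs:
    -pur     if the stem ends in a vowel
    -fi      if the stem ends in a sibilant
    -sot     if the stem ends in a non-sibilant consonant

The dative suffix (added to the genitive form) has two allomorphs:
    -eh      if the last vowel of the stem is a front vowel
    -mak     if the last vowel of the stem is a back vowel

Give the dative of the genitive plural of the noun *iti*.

itiapurmak

The final sound of *iti* is /i/, which is a vowel, so the plural suffix is -a, giving *itia*.
Since the final sound of the plural form *itia* is /a/ (a vowel), it takes -pur, giving *itiapur*.
The genitive form *itiapur* — last vowel /u/ (a back vowel) → -mak → *itiapurmak*.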